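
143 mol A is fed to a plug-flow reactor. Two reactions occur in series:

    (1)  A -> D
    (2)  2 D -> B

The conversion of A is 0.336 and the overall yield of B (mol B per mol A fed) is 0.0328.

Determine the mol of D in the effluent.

38.7 mol

Conversion of A: A consumed = 1ξ₁ = 0.336 × 143 → ξ₁ = 48.05 mol.
Yield of B: 1ξ₂ / 143 = 0.0328 → ξ₂ = 4.69 mol.
Outlet amounts (n = n₀ + Σ ν·ξ):
  A: 143 − 1(48.05) = 94.95
  D: 0 + 1(48.05) − 2(4.69) = 38.67
  B: 0 + 1(4.69) = 4.69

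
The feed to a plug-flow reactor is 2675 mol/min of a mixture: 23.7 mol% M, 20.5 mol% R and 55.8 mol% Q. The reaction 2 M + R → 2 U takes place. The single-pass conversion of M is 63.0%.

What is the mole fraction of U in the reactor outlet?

M reacted = 0.63 × 634 = 399.4 mol/min; ν_M = −2, so ξ = 399.4/2 = 199.7 mol/min.
Outlet amounts (n = n₀ + ν ξ):
  M: 634 − 2(199.7) = 234.6
  R: 548.4 − 1(199.7) = 348.7
  U: 0 + 2(199.7) = 399.4
  Q: 1493 (inert)
Total out = 2475 mol/min; y_U = 399.4 / 2475 = 0.1614.

0.161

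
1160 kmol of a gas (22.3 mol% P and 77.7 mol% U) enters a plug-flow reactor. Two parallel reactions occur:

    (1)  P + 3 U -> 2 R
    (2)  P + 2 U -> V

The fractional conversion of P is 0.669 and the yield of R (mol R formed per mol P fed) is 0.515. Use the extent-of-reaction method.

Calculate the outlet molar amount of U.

489 kmol

Yield of R: 2ξ₁ / 258.7 = 0.515 → ξ₁ = 66.61 kmol.
Conversion of P: 1ξ₁ + 1ξ₂ = 0.669 × 258.7 = 173.1 → ξ₂ = 106.4 kmol.
Outlet amounts (n = n₀ + Σ ν·ξ):
  P: 258.7 − 1(66.61) − 1(106.4) = 85.62
  U: 901.3 − 3(66.61) − 2(106.4) = 488.6
  R: 0 + 2(66.61) = 133.2
  V: 0 + 1(106.4) = 106.4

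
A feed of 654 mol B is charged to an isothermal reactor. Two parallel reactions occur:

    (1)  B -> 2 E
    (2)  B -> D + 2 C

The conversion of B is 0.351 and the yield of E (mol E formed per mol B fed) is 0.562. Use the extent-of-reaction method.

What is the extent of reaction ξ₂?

ξ₂ = 45.8 mol

Yield of E: 2ξ₁ / 654 = 0.562 → ξ₁ = 183.8 mol.
Conversion of B: 1ξ₁ + 1ξ₂ = 0.351 × 654 = 229.6 → ξ₂ = 45.78 mol.
Outlet amounts (n = n₀ + Σ ν·ξ):
  B: 654 − 1(183.8) − 1(45.78) = 424.4
  E: 0 + 2(183.8) = 367.5
  D: 0 + 1(45.78) = 45.78
  C: 0 + 2(45.78) = 91.56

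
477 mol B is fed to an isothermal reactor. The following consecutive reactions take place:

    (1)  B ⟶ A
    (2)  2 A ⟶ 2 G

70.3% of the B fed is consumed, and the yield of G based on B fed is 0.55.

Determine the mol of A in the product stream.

73 mol

Conversion of B: B consumed = 1ξ₁ = 0.703 × 477 → ξ₁ = 335.3 mol.
Yield of G: 2ξ₂ / 477 = 0.55 → ξ₂ = 131.2 mol.
Outlet amounts (n = n₀ + Σ ν·ξ):
  B: 477 − 1(335.3) = 141.7
  A: 0 + 1(335.3) − 2(131.2) = 72.98
  G: 0 + 2(131.2) = 262.4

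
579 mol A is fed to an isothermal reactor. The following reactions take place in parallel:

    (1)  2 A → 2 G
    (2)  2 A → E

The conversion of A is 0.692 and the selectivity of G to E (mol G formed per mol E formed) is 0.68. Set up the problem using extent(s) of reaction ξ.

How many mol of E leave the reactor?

150 mol

Conversion of A: A consumed = 0.692 × 579 = 400.7 mol = 2ξ₁ + 2ξ₂.
Selectivity: 2ξ₁ / (1ξ₂) = 0.68 → ξ₁ = 0.34 ξ₂.
Substitute: (2·0.34 + 2) ξ₂ = 400.7 → ξ₂ = 149.5 mol, ξ₁ = 50.83 mol.
Outlet amounts (n = n₀ + Σ ν·ξ):
  A: 579 − 2(50.83) − 2(149.5) = 178.3
  G: 0 + 2(50.83) = 101.7
  E: 0 + 1(149.5) = 149.5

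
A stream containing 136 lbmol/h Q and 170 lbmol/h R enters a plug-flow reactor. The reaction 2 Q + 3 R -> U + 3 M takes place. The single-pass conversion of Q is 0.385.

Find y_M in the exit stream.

Q reacted = 0.385 × 136 = 52.36 lbmol/h; ν_Q = −2, so ξ = 52.36/2 = 26.18 lbmol/h.
Outlet amounts (n = n₀ + ν ξ):
  Q: 136 − 2(26.18) = 83.64
  R: 170 − 3(26.18) = 91.46
  U: 0 + 1(26.18) = 26.18
  M: 0 + 3(26.18) = 78.54
Total out = 279.8 lbmol/h; y_M = 78.54 / 279.8 = 0.2807.

0.281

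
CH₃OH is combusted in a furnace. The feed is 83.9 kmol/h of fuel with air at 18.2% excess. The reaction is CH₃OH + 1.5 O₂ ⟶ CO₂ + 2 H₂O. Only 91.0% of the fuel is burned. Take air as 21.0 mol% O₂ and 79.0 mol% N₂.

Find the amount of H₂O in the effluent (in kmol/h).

Stoichiometric O₂ = 1.5 × 83.9 = 125.9 kmol/h; O₂ fed = 125.9 × 1.182 = 148.8 kmol/h.
N₂ fed = 148.8 × 79/21 = 559.6 kmol/h.
Fuel reacted = 0.91 × 83.9 → ξ = 76.35 kmol/h.
Outlet (n = n₀ + ν ξ):
  CH₃OH: 83.9 − 1(76.35) = 7.551
  O₂: 148.8 − 1.5(76.35) = 34.23
  N₂: 559.6 (inert)
  CO₂: 0 + 1(76.35) = 76.35
  H₂O: 0 + 2(76.35) = 152.7

153 kmol/h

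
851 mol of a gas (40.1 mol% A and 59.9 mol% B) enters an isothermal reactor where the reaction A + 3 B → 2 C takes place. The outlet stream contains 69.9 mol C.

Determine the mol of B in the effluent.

405 mol

For C: n = n₀ + 2ξ → 69.9 = 0 + 2ξ, giving ξ = 34.95 mol.
Outlet amounts (n = n₀ + ν ξ):
  A: 341.3 − 1(34.95) = 306.3
  B: 509.7 − 3(34.95) = 404.9
  C: 0 + 2(34.95) = 69.9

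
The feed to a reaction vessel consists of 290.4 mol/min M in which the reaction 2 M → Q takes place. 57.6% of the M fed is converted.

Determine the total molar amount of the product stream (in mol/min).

207 mol/min

M reacted = 0.576 × 290.4 = 167.3 mol/min; ν_M = −2, so ξ = 167.3/2 = 83.64 mol/min.
Outlet amounts (n = n₀ + ν ξ):
  M: 290.4 − 2(83.64) = 123.1
  Q: 0 + 1(83.64) = 83.64
Total out = 123.1 + 83.64 = 206.8 mol/min.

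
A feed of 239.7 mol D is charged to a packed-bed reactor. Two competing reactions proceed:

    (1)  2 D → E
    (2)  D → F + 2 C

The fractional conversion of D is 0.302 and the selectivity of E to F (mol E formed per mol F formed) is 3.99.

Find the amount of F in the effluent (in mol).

Conversion of D: D consumed = 0.302 × 239.7 = 72.39 mol = 2ξ₁ + 1ξ₂.
Selectivity: 1ξ₁ / (1ξ₂) = 3.99 → ξ₁ = 3.99 ξ₂.
Substitute: (2·3.99 + 1) ξ₂ = 72.39 → ξ₂ = 8.061 mol, ξ₁ = 32.16 mol.
Outlet amounts (n = n₀ + Σ ν·ξ):
  D: 239.7 − 2(32.16) − 1(8.061) = 167.3
  E: 0 + 1(32.16) = 32.16
  F: 0 + 1(8.061) = 8.061
  C: 0 + 2(8.061) = 16.12

8.06 mol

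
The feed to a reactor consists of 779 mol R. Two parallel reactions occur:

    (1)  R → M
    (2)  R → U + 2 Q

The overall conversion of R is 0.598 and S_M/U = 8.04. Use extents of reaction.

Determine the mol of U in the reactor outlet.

51.5 mol

Conversion of R: R consumed = 0.598 × 779 = 465.8 mol = 1ξ₁ + 1ξ₂.
Selectivity: 1ξ₁ / (1ξ₂) = 8.04 → ξ₁ = 8.04 ξ₂.
Substitute: (1·8.04 + 1) ξ₂ = 465.8 → ξ₂ = 51.53 mol, ξ₁ = 414.3 mol.
Outlet amounts (n = n₀ + Σ ν·ξ):
  R: 779 − 1(414.3) − 1(51.53) = 313.2
  M: 0 + 1(414.3) = 414.3
  U: 0 + 1(51.53) = 51.53
  Q: 0 + 2(51.53) = 103.1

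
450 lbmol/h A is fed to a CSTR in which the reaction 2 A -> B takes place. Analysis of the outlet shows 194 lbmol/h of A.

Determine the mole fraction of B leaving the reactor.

For A: n = n₀ − 2ξ → 194 = 450 − 2ξ, giving ξ = 128 lbmol/h.
Outlet amounts (n = n₀ + ν ξ):
  A: 450 − 2(128) = 194
  B: 0 + 1(128) = 128
Total out = 322 lbmol/h; y_B = 128 / 322 = 0.3975.

0.398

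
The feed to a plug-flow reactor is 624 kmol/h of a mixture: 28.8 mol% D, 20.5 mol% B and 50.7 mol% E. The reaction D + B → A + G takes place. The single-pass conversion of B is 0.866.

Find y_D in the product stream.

B reacted = 0.866 × 127.9 = 110.8 kmol/h; ν_B = −1, so ξ = 110.8/1 = 110.8 kmol/h.
Outlet amounts (n = n₀ + ν ξ):
  D: 179.7 − 1(110.8) = 68.93
  B: 127.9 − 1(110.8) = 17.14
  A: 0 + 1(110.8) = 110.8
  G: 0 + 1(110.8) = 110.8
  E: 316.4 (inert)
Total out = 624 kmol/h; y_D = 68.93 / 624 = 0.1105.

0.11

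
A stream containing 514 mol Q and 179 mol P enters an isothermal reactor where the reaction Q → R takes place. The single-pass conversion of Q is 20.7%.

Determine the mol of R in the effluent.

Q reacted = 0.207 × 514 = 106.4 mol; ν_Q = −1, so ξ = 106.4/1 = 106.4 mol.
Outlet amounts (n = n₀ + ν ξ):
  Q: 514 − 1(106.4) = 407.6
  R: 0 + 1(106.4) = 106.4
  P: 179 (inert)

106 mol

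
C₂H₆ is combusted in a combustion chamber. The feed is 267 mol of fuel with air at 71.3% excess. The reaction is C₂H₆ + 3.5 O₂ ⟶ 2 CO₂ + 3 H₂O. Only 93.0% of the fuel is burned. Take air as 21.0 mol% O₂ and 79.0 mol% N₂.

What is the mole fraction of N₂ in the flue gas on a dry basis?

Stoichiometric O₂ = 3.5 × 267 = 934.5 mol; O₂ fed = 934.5 × 1.713 = 1601 mol.
N₂ fed = 1601 × 79/21 = 6022 mol.
Fuel reacted = 0.93 × 267 → ξ = 248.3 mol.
Outlet (n = n₀ + ν ξ):
  C₂H₆: 267 − 1(248.3) = 18.69
  O₂: 1601 − 3.5(248.3) = 731.7
  N₂: 6022 (inert)
  CO₂: 0 + 2(248.3) = 496.6
  H₂O: 0 + 3(248.3) = 744.9
Dry total = 7269 mol; y_N₂ (dry) = 6022 / 7269 = 0.8284.

0.828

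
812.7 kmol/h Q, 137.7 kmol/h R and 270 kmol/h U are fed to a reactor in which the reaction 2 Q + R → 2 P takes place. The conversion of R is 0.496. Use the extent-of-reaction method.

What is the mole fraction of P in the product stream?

R reacted = 0.496 × 137.7 = 68.3 kmol/h; ν_R = −1, so ξ = 68.3/1 = 68.3 kmol/h.
Outlet amounts (n = n₀ + ν ξ):
  Q: 812.7 − 2(68.3) = 676.1
  R: 137.7 − 1(68.3) = 69.4
  P: 0 + 2(68.3) = 136.6
  U: 270 (inert)
Total out = 1152 kmol/h; y_P = 136.6 / 1152 = 0.1186.

0.119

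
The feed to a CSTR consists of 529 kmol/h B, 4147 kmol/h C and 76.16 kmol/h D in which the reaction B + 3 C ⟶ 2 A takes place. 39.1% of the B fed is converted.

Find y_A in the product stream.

B reacted = 0.391 × 529 = 206.8 kmol/h; ν_B = −1, so ξ = 206.8/1 = 206.8 kmol/h.
Outlet amounts (n = n₀ + ν ξ):
  B: 529 − 1(206.8) = 322.2
  C: 4147 − 3(206.8) = 3526
  A: 0 + 2(206.8) = 413.7
  D: 76.16 (inert)
Total out = 4338 kmol/h; y_A = 413.7 / 4338 = 0.09535.

0.0954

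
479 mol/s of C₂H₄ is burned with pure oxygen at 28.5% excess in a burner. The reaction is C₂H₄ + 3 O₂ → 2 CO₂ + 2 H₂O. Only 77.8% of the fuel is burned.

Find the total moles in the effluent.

2330 mol/s

Stoichiometric O₂ = 3 × 479 = 1437 mol/s; O₂ fed = 1437 × 1.285 = 1847 mol/s.
Fuel reacted = 0.778 × 479 → ξ = 372.7 mol/s.
Outlet (n = n₀ + ν ξ):
  C₂H₄: 479 − 1(372.7) = 106.3
  O₂: 1847 − 3(372.7) = 728.6
  CO₂: 0 + 2(372.7) = 745.3
  H₂O: 0 + 2(372.7) = 745.3
Total out = 106.3 + 728.6 + 745.3 + 745.3 = 2326 mol/s.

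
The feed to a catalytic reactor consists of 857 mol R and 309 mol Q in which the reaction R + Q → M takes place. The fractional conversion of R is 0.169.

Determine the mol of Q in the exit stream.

R reacted = 0.169 × 857 = 144.8 mol; ν_R = −1, so ξ = 144.8/1 = 144.8 mol.
Outlet amounts (n = n₀ + ν ξ):
  R: 857 − 1(144.8) = 712.2
  Q: 309 − 1(144.8) = 164.2
  M: 0 + 1(144.8) = 144.8

164 mol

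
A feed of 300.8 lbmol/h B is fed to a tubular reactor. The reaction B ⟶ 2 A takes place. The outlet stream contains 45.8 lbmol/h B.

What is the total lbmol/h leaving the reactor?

556 lbmol/h

For B: n = n₀ − 1ξ → 45.8 = 300.8 − 1ξ, giving ξ = 255 lbmol/h.
Outlet amounts (n = n₀ + ν ξ):
  B: 300.8 − 1(255) = 45.8
  A: 0 + 2(255) = 510
Total out = 45.8 + 510 = 555.8 lbmol/h.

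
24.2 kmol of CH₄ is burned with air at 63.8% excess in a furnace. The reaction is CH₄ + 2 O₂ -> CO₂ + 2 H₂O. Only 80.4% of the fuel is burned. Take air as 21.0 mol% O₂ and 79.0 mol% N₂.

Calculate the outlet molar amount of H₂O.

Stoichiometric O₂ = 2 × 24.2 = 48.4 kmol; O₂ fed = 48.4 × 1.638 = 79.28 kmol.
N₂ fed = 79.28 × 79/21 = 298.2 kmol.
Fuel reacted = 0.804 × 24.2 → ξ = 19.46 kmol.
Outlet (n = n₀ + ν ξ):
  CH₄: 24.2 − 1(19.46) = 4.743
  O₂: 79.28 − 2(19.46) = 40.37
  N₂: 298.2 (inert)
  CO₂: 0 + 1(19.46) = 19.46
  H₂O: 0 + 2(19.46) = 38.91

38.9 kmol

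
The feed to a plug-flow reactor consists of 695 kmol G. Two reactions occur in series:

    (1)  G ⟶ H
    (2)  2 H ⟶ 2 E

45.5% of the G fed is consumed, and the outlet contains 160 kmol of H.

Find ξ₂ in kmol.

Conversion of G: G consumed = 1ξ₁ = 0.455 × 695 → ξ₁ = 316.2 kmol.
H balance: n_H = 0 + 1ξ₁ − 2ξ₂ = 160 → ξ₂ = (1·316.2 − 160)/2 = 78.11 kmol.
Outlet amounts (n = n₀ + Σ ν·ξ):
  G: 695 − 1(316.2) = 378.8
  H: 0 + 1(316.2) − 2(78.11) = 160
  E: 0 + 2(78.11) = 156.2

ξ₂ = 78.1 kmol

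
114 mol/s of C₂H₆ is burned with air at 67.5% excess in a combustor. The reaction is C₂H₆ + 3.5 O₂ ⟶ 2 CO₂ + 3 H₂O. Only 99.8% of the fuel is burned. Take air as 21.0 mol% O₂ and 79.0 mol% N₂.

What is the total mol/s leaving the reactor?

3350 mol/s

Stoichiometric O₂ = 3.5 × 114 = 399 mol/s; O₂ fed = 399 × 1.675 = 668.3 mol/s.
N₂ fed = 668.3 × 79/21 = 2514 mol/s.
Fuel reacted = 0.998 × 114 → ξ = 113.8 mol/s.
Outlet (n = n₀ + ν ξ):
  C₂H₆: 114 − 1(113.8) = 0.228
  O₂: 668.3 − 3.5(113.8) = 270.1
  N₂: 2514 (inert)
  CO₂: 0 + 2(113.8) = 227.5
  H₂O: 0 + 3(113.8) = 341.3
Total out = 0.228 + 270.1 + 2514 + 227.5 + 341.3 = 3353 mol/s.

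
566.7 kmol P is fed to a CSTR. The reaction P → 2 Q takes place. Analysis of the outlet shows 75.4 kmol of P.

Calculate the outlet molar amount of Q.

For P: n = n₀ − 1ξ → 75.4 = 566.7 − 1ξ, giving ξ = 491.3 kmol.
Outlet amounts (n = n₀ + ν ξ):
  P: 566.7 − 1(491.3) = 75.4
  Q: 0 + 2(491.3) = 982.6

983 kmol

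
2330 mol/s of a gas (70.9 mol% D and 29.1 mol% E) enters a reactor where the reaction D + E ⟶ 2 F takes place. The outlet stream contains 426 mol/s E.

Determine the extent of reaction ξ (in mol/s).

For E: n = n₀ − 1ξ → 426 = 678 − 1ξ, giving ξ = 252 mol/s.
Outlet amounts (n = n₀ + ν ξ):
  D: 1652 − 1(252) = 1400
  E: 678 − 1(252) = 426
  F: 0 + 2(252) = 504.1

ξ = 252 mol/s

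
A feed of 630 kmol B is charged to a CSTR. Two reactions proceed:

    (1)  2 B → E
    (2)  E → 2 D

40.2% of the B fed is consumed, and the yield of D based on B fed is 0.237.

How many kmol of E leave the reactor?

52 kmol

Conversion of B: B consumed = 2ξ₁ = 0.402 × 630 → ξ₁ = 126.6 kmol.
Yield of D: 2ξ₂ / 630 = 0.237 → ξ₂ = 74.66 kmol.
Outlet amounts (n = n₀ + Σ ν·ξ):
  B: 630 − 2(126.6) = 376.7
  E: 0 + 1(126.6) − 1(74.66) = 51.98
  D: 0 + 2(74.66) = 149.3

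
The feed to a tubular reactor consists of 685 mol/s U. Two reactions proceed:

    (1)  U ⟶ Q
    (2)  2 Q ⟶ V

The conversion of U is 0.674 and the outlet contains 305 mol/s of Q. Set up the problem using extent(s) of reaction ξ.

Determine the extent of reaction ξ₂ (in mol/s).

Conversion of U: U consumed = 1ξ₁ = 0.674 × 685 → ξ₁ = 461.7 mol/s.
Q balance: n_Q = 0 + 1ξ₁ − 2ξ₂ = 305 → ξ₂ = (1·461.7 − 305)/2 = 78.35 mol/s.
Outlet amounts (n = n₀ + Σ ν·ξ):
  U: 685 − 1(461.7) = 223.3
  Q: 0 + 1(461.7) − 2(78.35) = 305
  V: 0 + 1(78.35) = 78.35

ξ₂ = 78.3 mol/s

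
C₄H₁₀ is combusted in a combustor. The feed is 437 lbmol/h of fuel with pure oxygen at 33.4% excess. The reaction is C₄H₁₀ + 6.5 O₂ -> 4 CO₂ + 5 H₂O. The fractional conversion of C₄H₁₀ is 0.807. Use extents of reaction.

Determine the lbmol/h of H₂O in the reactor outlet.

1760 lbmol/h

Stoichiometric O₂ = 6.5 × 437 = 2840 lbmol/h; O₂ fed = 2840 × 1.334 = 3789 lbmol/h.
Fuel reacted = 0.807 × 437 → ξ = 352.7 lbmol/h.
Outlet (n = n₀ + ν ξ):
  C₄H₁₀: 437 − 1(352.7) = 84.34
  O₂: 3789 − 6.5(352.7) = 1497
  CO₂: 0 + 4(352.7) = 1411
  H₂O: 0 + 5(352.7) = 1763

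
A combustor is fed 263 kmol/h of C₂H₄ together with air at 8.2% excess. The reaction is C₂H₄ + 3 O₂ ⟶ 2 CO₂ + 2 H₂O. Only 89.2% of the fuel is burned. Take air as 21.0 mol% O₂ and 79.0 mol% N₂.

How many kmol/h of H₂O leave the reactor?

Stoichiometric O₂ = 3 × 263 = 789 kmol/h; O₂ fed = 789 × 1.082 = 853.7 kmol/h.
N₂ fed = 853.7 × 79/21 = 3212 kmol/h.
Fuel reacted = 0.892 × 263 → ξ = 234.6 kmol/h.
Outlet (n = n₀ + ν ξ):
  C₂H₄: 263 − 1(234.6) = 28.4
  O₂: 853.7 − 3(234.6) = 149.9
  N₂: 3212 (inert)
  CO₂: 0 + 2(234.6) = 469.2
  H₂O: 0 + 2(234.6) = 469.2

469 kmol/h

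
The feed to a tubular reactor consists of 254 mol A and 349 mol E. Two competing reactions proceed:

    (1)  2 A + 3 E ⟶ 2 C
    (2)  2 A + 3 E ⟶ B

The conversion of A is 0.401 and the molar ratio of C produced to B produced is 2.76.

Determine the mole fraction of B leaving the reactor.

0.0499

Conversion of A: A consumed = 0.401 × 254 = 101.9 mol = 2ξ₁ + 2ξ₂.
Selectivity: 2ξ₁ / (1ξ₂) = 2.76 → ξ₁ = 1.38 ξ₂.
Substitute: (2·1.38 + 2) ξ₂ = 101.9 → ξ₂ = 21.4 mol, ξ₁ = 29.53 mol.
Outlet amounts (n = n₀ + Σ ν·ξ):
  A: 254 − 2(29.53) − 2(21.4) = 152.1
  E: 349 − 3(29.53) − 3(21.4) = 196.2
  C: 0 + 2(29.53) = 59.06
  B: 0 + 1(21.4) = 21.4
Total out = 428.8 mol; y_B = 21.4 / 428.8 = 0.0499.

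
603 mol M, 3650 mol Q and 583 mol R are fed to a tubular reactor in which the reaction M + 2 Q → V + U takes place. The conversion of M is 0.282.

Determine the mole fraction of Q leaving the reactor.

M reacted = 0.282 × 603 = 170 mol; ν_M = −1, so ξ = 170/1 = 170 mol.
Outlet amounts (n = n₀ + ν ξ):
  M: 603 − 1(170) = 433
  Q: 3650 − 2(170) = 3310
  V: 0 + 1(170) = 170
  U: 0 + 1(170) = 170
  R: 583 (inert)
Total out = 4666 mol; y_Q = 3310 / 4666 = 0.7094.

0.709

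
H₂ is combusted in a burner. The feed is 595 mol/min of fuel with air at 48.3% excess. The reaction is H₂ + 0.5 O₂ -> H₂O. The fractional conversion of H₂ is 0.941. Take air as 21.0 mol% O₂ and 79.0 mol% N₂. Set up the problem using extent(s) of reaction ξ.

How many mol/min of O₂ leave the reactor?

Stoichiometric O₂ = 0.5 × 595 = 297.5 mol/min; O₂ fed = 297.5 × 1.483 = 441.2 mol/min.
N₂ fed = 441.2 × 79/21 = 1660 mol/min.
Fuel reacted = 0.941 × 595 → ξ = 559.9 mol/min.
Outlet (n = n₀ + ν ξ):
  H₂: 595 − 1(559.9) = 35.11
  O₂: 441.2 − 0.5(559.9) = 161.2
  N₂: 1660 (inert)
  H₂O: 0 + 1(559.9) = 559.9

161 mol/min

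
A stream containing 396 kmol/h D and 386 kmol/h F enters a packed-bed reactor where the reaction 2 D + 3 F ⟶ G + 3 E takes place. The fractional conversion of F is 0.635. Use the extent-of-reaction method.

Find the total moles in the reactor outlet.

700 kmol/h

F reacted = 0.635 × 386 = 245.1 kmol/h; ν_F = −3, so ξ = 245.1/3 = 81.7 kmol/h.
Outlet amounts (n = n₀ + ν ξ):
  D: 396 − 2(81.7) = 232.6
  F: 386 − 3(81.7) = 140.9
  G: 0 + 1(81.7) = 81.7
  E: 0 + 3(81.7) = 245.1
Total out = 232.6 + 140.9 + 81.7 + 245.1 = 700.3 kmol/h.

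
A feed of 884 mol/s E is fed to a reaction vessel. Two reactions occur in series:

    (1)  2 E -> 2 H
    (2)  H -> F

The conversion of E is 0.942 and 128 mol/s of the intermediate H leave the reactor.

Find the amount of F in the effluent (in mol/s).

705 mol/s

Conversion of E: E consumed = 2ξ₁ = 0.942 × 884 → ξ₁ = 416.4 mol/s.
H balance: n_H = 0 + 2ξ₁ − 1ξ₂ = 128 → ξ₂ = (2·416.4 − 128)/1 = 704.7 mol/s.
Outlet amounts (n = n₀ + Σ ν·ξ):
  E: 884 − 2(416.4) = 51.27
  H: 0 + 2(416.4) − 1(704.7) = 128
  F: 0 + 1(704.7) = 704.7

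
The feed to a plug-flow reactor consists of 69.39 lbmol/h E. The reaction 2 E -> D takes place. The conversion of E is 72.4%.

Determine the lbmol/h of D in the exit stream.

25.1 lbmol/h

E reacted = 0.724 × 69.39 = 50.24 lbmol/h; ν_E = −2, so ξ = 50.24/2 = 25.12 lbmol/h.
Outlet amounts (n = n₀ + ν ξ):
  E: 69.39 − 2(25.12) = 19.15
  D: 0 + 1(25.12) = 25.12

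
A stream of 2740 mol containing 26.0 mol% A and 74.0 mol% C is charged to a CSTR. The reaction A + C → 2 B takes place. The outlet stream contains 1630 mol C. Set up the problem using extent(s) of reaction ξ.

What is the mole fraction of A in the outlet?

For C: n = n₀ − 1ξ → 1630 = 2028 − 1ξ, giving ξ = 397.6 mol.
Outlet amounts (n = n₀ + ν ξ):
  A: 712.4 − 1(397.6) = 314.8
  C: 2028 − 1(397.6) = 1630
  B: 0 + 2(397.6) = 795.2
Total out = 2740 mol; y_A = 314.8 / 2740 = 0.1149.

0.115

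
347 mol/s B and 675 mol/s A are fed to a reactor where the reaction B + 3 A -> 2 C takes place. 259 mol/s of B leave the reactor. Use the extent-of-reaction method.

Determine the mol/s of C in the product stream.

For B: n = n₀ − 1ξ → 259 = 347 − 1ξ, giving ξ = 88 mol/s.
Outlet amounts (n = n₀ + ν ξ):
  B: 347 − 1(88) = 259
  A: 675 − 3(88) = 411
  C: 0 + 2(88) = 176

176 mol/s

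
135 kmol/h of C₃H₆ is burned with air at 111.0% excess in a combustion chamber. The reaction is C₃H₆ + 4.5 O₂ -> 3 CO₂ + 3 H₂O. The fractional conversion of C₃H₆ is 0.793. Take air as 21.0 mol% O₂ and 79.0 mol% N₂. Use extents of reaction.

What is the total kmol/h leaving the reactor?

Stoichiometric O₂ = 4.5 × 135 = 607.5 kmol/h; O₂ fed = 607.5 × 2.110 = 1282 kmol/h.
N₂ fed = 1282 × 79/21 = 4822 kmol/h.
Fuel reacted = 0.793 × 135 → ξ = 107.1 kmol/h.
Outlet (n = n₀ + ν ξ):
  C₃H₆: 135 − 1(107.1) = 27.94
  O₂: 1282 − 4.5(107.1) = 800.1
  N₂: 4822 (inert)
  CO₂: 0 + 3(107.1) = 321.2
  H₂O: 0 + 3(107.1) = 321.2
Total out = 27.94 + 800.1 + 4822 + 321.2 + 321.2 = 6292 kmol/h.

6290 kmol/h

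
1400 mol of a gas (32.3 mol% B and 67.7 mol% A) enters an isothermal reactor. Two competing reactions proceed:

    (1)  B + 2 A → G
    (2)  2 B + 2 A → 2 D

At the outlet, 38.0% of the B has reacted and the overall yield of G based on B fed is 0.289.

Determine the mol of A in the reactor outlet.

645 mol

Yield of G: 1ξ₁ / 452.2 = 0.289 → ξ₁ = 130.7 mol.
Conversion of B: 1ξ₁ + 2ξ₂ = 0.38 × 452.2 = 171.8 → ξ₂ = 20.58 mol.
Outlet amounts (n = n₀ + Σ ν·ξ):
  B: 452.2 − 1(130.7) − 2(20.58) = 280.4
  A: 947.8 − 2(130.7) − 2(20.58) = 645.3
  G: 0 + 1(130.7) = 130.7
  D: 0 + 2(20.58) = 41.15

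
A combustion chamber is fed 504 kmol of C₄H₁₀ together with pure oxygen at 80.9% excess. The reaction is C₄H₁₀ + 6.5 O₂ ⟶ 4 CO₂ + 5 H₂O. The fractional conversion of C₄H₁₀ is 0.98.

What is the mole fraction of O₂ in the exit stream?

0.379

Stoichiometric O₂ = 6.5 × 504 = 3276 kmol; O₂ fed = 3276 × 1.809 = 5926 kmol.
Fuel reacted = 0.98 × 504 → ξ = 493.9 kmol.
Outlet (n = n₀ + ν ξ):
  C₄H₁₀: 504 − 1(493.9) = 10.08
  O₂: 5926 − 6.5(493.9) = 2716
  CO₂: 0 + 4(493.9) = 1976
  H₂O: 0 + 5(493.9) = 2470
Total out = 7171 kmol; y_O₂ = 2716 / 7171 = 0.3787.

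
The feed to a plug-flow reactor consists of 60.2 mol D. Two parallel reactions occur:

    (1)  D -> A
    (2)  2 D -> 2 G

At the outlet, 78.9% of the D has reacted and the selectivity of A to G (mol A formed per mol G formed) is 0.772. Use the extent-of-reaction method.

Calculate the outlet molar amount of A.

20.7 mol

Conversion of D: D consumed = 0.789 × 60.2 = 47.5 mol = 1ξ₁ + 2ξ₂.
Selectivity: 1ξ₁ / (2ξ₂) = 0.772 → ξ₁ = 1.544 ξ₂.
Substitute: (1·1.544 + 2) ξ₂ = 47.5 → ξ₂ = 13.4 mol, ξ₁ = 20.69 mol.
Outlet amounts (n = n₀ + Σ ν·ξ):
  D: 60.2 − 1(20.69) − 2(13.4) = 12.7
  A: 0 + 1(20.69) = 20.69
  G: 0 + 2(13.4) = 26.8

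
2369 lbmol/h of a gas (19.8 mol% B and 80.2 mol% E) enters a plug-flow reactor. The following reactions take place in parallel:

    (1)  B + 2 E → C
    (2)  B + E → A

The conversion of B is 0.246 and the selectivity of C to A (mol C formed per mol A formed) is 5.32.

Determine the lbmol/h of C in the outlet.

97.1 lbmol/h

Conversion of B: B consumed = 0.246 × 469.1 = 115.4 lbmol/h = 1ξ₁ + 1ξ₂.
Selectivity: 1ξ₁ / (1ξ₂) = 5.32 → ξ₁ = 5.32 ξ₂.
Substitute: (1·5.32 + 1) ξ₂ = 115.4 → ξ₂ = 18.26 lbmol/h, ξ₁ = 97.13 lbmol/h.
Outlet amounts (n = n₀ + Σ ν·ξ):
  B: 469.1 − 1(97.13) − 1(18.26) = 353.7
  E: 1900 − 2(97.13) − 1(18.26) = 1687
  C: 0 + 1(97.13) = 97.13
  A: 0 + 1(18.26) = 18.26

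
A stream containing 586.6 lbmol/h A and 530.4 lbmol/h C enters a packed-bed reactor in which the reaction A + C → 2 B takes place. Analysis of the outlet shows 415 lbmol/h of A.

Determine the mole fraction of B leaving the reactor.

0.307

For A: n = n₀ − 1ξ → 415 = 586.6 − 1ξ, giving ξ = 171.6 lbmol/h.
Outlet amounts (n = n₀ + ν ξ):
  A: 586.6 − 1(171.6) = 415
  C: 530.4 − 1(171.6) = 358.8
  B: 0 + 2(171.6) = 343.2
Total out = 1117 lbmol/h; y_B = 343.2 / 1117 = 0.3073.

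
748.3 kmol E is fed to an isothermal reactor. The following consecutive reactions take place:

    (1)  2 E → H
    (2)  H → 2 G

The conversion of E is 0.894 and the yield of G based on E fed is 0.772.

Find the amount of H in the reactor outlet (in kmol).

Conversion of E: E consumed = 2ξ₁ = 0.894 × 748.3 → ξ₁ = 334.5 kmol.
Yield of G: 2ξ₂ / 748.3 = 0.772 → ξ₂ = 288.8 kmol.
Outlet amounts (n = n₀ + Σ ν·ξ):
  E: 748.3 − 2(334.5) = 79.32
  H: 0 + 1(334.5) − 1(288.8) = 45.65
  G: 0 + 2(288.8) = 577.7

45.6 kmol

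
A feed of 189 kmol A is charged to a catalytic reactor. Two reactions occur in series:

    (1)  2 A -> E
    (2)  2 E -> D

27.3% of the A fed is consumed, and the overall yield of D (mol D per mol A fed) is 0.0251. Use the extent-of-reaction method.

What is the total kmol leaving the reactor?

158 kmol

Conversion of A: A consumed = 2ξ₁ = 0.273 × 189 → ξ₁ = 25.8 kmol.
Yield of D: 1ξ₂ / 189 = 0.0251 → ξ₂ = 4.744 kmol.
Outlet amounts (n = n₀ + Σ ν·ξ):
  A: 189 − 2(25.8) = 137.4
  E: 0 + 1(25.8) − 2(4.744) = 16.31
  D: 0 + 1(4.744) = 4.744
Total out = 137.4 + 16.31 + 4.744 = 158.5 kmol.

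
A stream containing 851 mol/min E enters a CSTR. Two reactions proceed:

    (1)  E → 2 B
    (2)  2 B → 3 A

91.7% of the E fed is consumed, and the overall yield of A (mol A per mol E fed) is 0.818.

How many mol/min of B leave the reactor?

Conversion of E: E consumed = 1ξ₁ = 0.917 × 851 → ξ₁ = 780.4 mol/min.
Yield of A: 3ξ₂ / 851 = 0.818 → ξ₂ = 232 mol/min.
Outlet amounts (n = n₀ + Σ ν·ξ):
  E: 851 − 1(780.4) = 70.63
  B: 0 + 2(780.4) − 2(232) = 1097
  A: 0 + 3(232) = 696.1

1100 mol/min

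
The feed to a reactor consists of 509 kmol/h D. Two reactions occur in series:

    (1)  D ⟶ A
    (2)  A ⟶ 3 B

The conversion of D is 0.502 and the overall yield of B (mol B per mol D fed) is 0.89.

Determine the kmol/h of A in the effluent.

105 kmol/h

Conversion of D: D consumed = 1ξ₁ = 0.502 × 509 → ξ₁ = 255.5 kmol/h.
Yield of B: 3ξ₂ / 509 = 0.89 → ξ₂ = 151 kmol/h.
Outlet amounts (n = n₀ + Σ ν·ξ):
  D: 509 − 1(255.5) = 253.5
  A: 0 + 1(255.5) − 1(151) = 104.5
  B: 0 + 3(151) = 453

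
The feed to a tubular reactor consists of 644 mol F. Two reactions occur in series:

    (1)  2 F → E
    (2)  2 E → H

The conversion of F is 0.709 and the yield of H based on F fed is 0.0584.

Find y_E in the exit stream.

0.405

Conversion of F: F consumed = 2ξ₁ = 0.709 × 644 → ξ₁ = 228.3 mol.
Yield of H: 1ξ₂ / 644 = 0.0584 → ξ₂ = 37.61 mol.
Outlet amounts (n = n₀ + Σ ν·ξ):
  F: 644 − 2(228.3) = 187.4
  E: 0 + 1(228.3) − 2(37.61) = 153.1
  H: 0 + 1(37.61) = 37.61
Total out = 378.1 mol; y_E = 153.1 / 378.1 = 0.4049.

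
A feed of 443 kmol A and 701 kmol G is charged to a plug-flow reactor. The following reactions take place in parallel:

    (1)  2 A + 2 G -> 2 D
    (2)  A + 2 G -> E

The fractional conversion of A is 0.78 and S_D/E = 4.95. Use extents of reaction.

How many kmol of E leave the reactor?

58.1 kmol

Conversion of A: A consumed = 0.78 × 443 = 345.5 kmol = 2ξ₁ + 1ξ₂.
Selectivity: 2ξ₁ / (1ξ₂) = 4.95 → ξ₁ = 2.475 ξ₂.
Substitute: (2·2.475 + 1) ξ₂ = 345.5 → ξ₂ = 58.07 kmol, ξ₁ = 143.7 kmol.
Outlet amounts (n = n₀ + Σ ν·ξ):
  A: 443 − 2(143.7) − 1(58.07) = 97.46
  G: 701 − 2(143.7) − 2(58.07) = 297.4
  D: 0 + 2(143.7) = 287.5
  E: 0 + 1(58.07) = 58.07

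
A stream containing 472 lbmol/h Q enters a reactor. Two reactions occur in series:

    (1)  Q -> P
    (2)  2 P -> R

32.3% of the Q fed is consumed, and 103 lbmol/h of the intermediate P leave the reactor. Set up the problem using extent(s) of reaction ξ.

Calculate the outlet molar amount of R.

24.7 lbmol/h

Conversion of Q: Q consumed = 1ξ₁ = 0.323 × 472 → ξ₁ = 152.5 lbmol/h.
P balance: n_P = 0 + 1ξ₁ − 2ξ₂ = 103 → ξ₂ = (1·152.5 − 103)/2 = 24.73 lbmol/h.
Outlet amounts (n = n₀ + Σ ν·ξ):
  Q: 472 − 1(152.5) = 319.5
  P: 0 + 1(152.5) − 2(24.73) = 103
  R: 0 + 1(24.73) = 24.73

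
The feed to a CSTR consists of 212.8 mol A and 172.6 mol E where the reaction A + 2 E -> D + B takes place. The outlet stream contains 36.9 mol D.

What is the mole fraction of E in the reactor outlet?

For D: n = n₀ + 1ξ → 36.9 = 0 + 1ξ, giving ξ = 36.9 mol.
Outlet amounts (n = n₀ + ν ξ):
  A: 212.8 − 1(36.9) = 175.9
  E: 172.6 − 2(36.9) = 98.8
  D: 0 + 1(36.9) = 36.9
  B: 0 + 1(36.9) = 36.9
Total out = 348.5 mol; y_E = 98.8 / 348.5 = 0.2835.

0.284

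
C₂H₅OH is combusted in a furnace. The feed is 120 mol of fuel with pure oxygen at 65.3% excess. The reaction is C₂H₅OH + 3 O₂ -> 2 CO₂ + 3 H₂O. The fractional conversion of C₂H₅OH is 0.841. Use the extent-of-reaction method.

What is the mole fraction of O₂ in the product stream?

0.358

Stoichiometric O₂ = 3 × 120 = 360 mol; O₂ fed = 360 × 1.653 = 595.1 mol.
Fuel reacted = 0.841 × 120 → ξ = 100.9 mol.
Outlet (n = n₀ + ν ξ):
  C₂H₅OH: 120 − 1(100.9) = 19.08
  O₂: 595.1 − 3(100.9) = 292.3
  CO₂: 0 + 2(100.9) = 201.8
  H₂O: 0 + 3(100.9) = 302.8
Total out = 816 mol; y_O₂ = 292.3 / 816 = 0.3582.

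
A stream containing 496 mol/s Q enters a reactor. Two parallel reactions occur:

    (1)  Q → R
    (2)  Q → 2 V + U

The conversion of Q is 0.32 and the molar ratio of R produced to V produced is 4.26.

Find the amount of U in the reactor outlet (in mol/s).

16.7 mol/s

Conversion of Q: Q consumed = 0.32 × 496 = 158.7 mol/s = 1ξ₁ + 1ξ₂.
Selectivity: 1ξ₁ / (2ξ₂) = 4.26 → ξ₁ = 8.52 ξ₂.
Substitute: (1·8.52 + 1) ξ₂ = 158.7 → ξ₂ = 16.67 mol/s, ξ₁ = 142 mol/s.
Outlet amounts (n = n₀ + Σ ν·ξ):
  Q: 496 − 1(142) − 1(16.67) = 337.3
  R: 0 + 1(142) = 142
  V: 0 + 2(16.67) = 33.34
  U: 0 + 1(16.67) = 16.67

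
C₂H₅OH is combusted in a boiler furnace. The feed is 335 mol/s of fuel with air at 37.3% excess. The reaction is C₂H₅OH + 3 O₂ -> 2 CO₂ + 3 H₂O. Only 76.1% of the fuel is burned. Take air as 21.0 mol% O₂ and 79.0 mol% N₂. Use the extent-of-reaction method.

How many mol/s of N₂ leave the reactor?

Stoichiometric O₂ = 3 × 335 = 1005 mol/s; O₂ fed = 1005 × 1.373 = 1380 mol/s.
N₂ fed = 1380 × 79/21 = 5191 mol/s.
Fuel reacted = 0.761 × 335 → ξ = 254.9 mol/s.
Outlet (n = n₀ + ν ξ):
  C₂H₅OH: 335 − 1(254.9) = 80.06
  O₂: 1380 − 3(254.9) = 615.1
  N₂: 5191 (inert)
  CO₂: 0 + 2(254.9) = 509.9
  H₂O: 0 + 3(254.9) = 764.8

5190 mol/s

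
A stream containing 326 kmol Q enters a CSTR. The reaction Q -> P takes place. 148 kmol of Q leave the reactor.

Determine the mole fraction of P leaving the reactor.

0.546

For Q: n = n₀ − 1ξ → 148 = 326 − 1ξ, giving ξ = 178 kmol.
Outlet amounts (n = n₀ + ν ξ):
  Q: 326 − 1(178) = 148
  P: 0 + 1(178) = 178
Total out = 326 kmol; y_P = 178 / 326 = 0.546.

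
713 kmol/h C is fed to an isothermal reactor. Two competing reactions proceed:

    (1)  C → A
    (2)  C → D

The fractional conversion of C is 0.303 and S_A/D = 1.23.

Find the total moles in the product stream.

Conversion of C: C consumed = 0.303 × 713 = 216 kmol/h = 1ξ₁ + 1ξ₂.
Selectivity: 1ξ₁ / (1ξ₂) = 1.23 → ξ₁ = 1.23 ξ₂.
Substitute: (1·1.23 + 1) ξ₂ = 216 → ξ₂ = 96.88 kmol/h, ξ₁ = 119.2 kmol/h.
Outlet amounts (n = n₀ + Σ ν·ξ):
  C: 713 − 1(119.2) − 1(96.88) = 497
  A: 0 + 1(119.2) = 119.2
  D: 0 + 1(96.88) = 96.88
Total out = 497 + 119.2 + 96.88 = 713 kmol/h.

713 kmol/h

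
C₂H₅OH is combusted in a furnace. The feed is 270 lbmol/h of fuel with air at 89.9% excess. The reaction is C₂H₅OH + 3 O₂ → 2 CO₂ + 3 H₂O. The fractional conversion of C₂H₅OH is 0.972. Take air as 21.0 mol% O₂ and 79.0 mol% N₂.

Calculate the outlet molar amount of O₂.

Stoichiometric O₂ = 3 × 270 = 810 lbmol/h; O₂ fed = 810 × 1.899 = 1538 lbmol/h.
N₂ fed = 1538 × 79/21 = 5787 lbmol/h.
Fuel reacted = 0.972 × 270 → ξ = 262.4 lbmol/h.
Outlet (n = n₀ + ν ξ):
  C₂H₅OH: 270 − 1(262.4) = 7.56
  O₂: 1538 − 3(262.4) = 750.9
  N₂: 5787 (inert)
  CO₂: 0 + 2(262.4) = 524.9
  H₂O: 0 + 3(262.4) = 787.3

751 lbmol/h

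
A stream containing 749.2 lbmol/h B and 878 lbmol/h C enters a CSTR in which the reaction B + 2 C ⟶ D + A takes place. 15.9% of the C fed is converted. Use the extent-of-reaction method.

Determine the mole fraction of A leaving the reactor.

C reacted = 0.159 × 878 = 139.6 lbmol/h; ν_C = −2, so ξ = 139.6/2 = 69.8 lbmol/h.
Outlet amounts (n = n₀ + ν ξ):
  B: 749.2 − 1(69.8) = 679.4
  C: 878 − 2(69.8) = 738.4
  D: 0 + 1(69.8) = 69.8
  A: 0 + 1(69.8) = 69.8
Total out = 1557 lbmol/h; y_A = 69.8 / 1557 = 0.04482.

0.0448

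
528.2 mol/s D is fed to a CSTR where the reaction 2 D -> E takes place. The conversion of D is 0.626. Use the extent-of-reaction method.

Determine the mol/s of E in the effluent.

D reacted = 0.626 × 528.2 = 330.7 mol/s; ν_D = −2, so ξ = 330.7/2 = 165.3 mol/s.
Outlet amounts (n = n₀ + ν ξ):
  D: 528.2 − 2(165.3) = 197.5
  E: 0 + 1(165.3) = 165.3

165 mol/s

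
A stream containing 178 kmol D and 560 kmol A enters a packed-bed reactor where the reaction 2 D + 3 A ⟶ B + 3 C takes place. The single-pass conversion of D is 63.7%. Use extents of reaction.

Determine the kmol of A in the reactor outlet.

D reacted = 0.637 × 178 = 113.4 kmol; ν_D = −2, so ξ = 113.4/2 = 56.69 kmol.
Outlet amounts (n = n₀ + ν ξ):
  D: 178 − 2(56.69) = 64.61
  A: 560 − 3(56.69) = 389.9
  B: 0 + 1(56.69) = 56.69
  C: 0 + 3(56.69) = 170.1

390 kmol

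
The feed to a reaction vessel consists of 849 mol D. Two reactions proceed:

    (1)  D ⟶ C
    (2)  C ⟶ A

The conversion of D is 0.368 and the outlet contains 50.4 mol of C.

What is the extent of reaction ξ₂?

Conversion of D: D consumed = 1ξ₁ = 0.368 × 849 → ξ₁ = 312.4 mol.
C balance: n_C = 0 + 1ξ₁ − 1ξ₂ = 50.4 → ξ₂ = (1·312.4 − 50.4)/1 = 262 mol.
Outlet amounts (n = n₀ + Σ ν·ξ):
  D: 849 − 1(312.4) = 536.6
  C: 0 + 1(312.4) − 1(262) = 50.4
  A: 0 + 1(262) = 262

ξ₂ = 262 mol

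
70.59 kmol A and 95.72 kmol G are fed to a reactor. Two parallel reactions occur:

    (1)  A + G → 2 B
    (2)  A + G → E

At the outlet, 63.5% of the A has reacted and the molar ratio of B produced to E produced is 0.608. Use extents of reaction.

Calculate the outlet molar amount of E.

34.4 kmol

Conversion of A: A consumed = 0.635 × 70.59 = 44.82 kmol = 1ξ₁ + 1ξ₂.
Selectivity: 2ξ₁ / (1ξ₂) = 0.608 → ξ₁ = 0.304 ξ₂.
Substitute: (1·0.304 + 1) ξ₂ = 44.82 → ξ₂ = 34.37 kmol, ξ₁ = 10.45 kmol.
Outlet amounts (n = n₀ + Σ ν·ξ):
  A: 70.59 − 1(10.45) − 1(34.37) = 25.77
  G: 95.72 − 1(10.45) − 1(34.37) = 50.9
  B: 0 + 2(10.45) = 20.9
  E: 0 + 1(34.37) = 34.37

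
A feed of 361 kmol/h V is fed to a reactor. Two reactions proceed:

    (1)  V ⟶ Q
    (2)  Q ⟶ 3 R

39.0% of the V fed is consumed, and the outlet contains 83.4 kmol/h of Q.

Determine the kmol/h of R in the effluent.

Conversion of V: V consumed = 1ξ₁ = 0.39 × 361 → ξ₁ = 140.8 kmol/h.
Q balance: n_Q = 0 + 1ξ₁ − 1ξ₂ = 83.4 → ξ₂ = (1·140.8 − 83.4)/1 = 57.39 kmol/h.
Outlet amounts (n = n₀ + Σ ν·ξ):
  V: 361 − 1(140.8) = 220.2
  Q: 0 + 1(140.8) − 1(57.39) = 83.4
  R: 0 + 3(57.39) = 172.2

172 kmol/h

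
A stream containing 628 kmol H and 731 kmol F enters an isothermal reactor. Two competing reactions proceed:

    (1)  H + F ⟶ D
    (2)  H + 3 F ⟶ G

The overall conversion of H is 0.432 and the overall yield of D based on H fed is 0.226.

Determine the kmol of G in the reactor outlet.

129 kmol

Yield of D: 1ξ₁ / 628 = 0.226 → ξ₁ = 141.9 kmol.
Conversion of H: 1ξ₁ + 1ξ₂ = 0.432 × 628 = 271.3 → ξ₂ = 129.4 kmol.
Outlet amounts (n = n₀ + Σ ν·ξ):
  H: 628 − 1(141.9) − 1(129.4) = 356.7
  F: 731 − 1(141.9) − 3(129.4) = 201
  D: 0 + 1(141.9) = 141.9
  G: 0 + 1(129.4) = 129.4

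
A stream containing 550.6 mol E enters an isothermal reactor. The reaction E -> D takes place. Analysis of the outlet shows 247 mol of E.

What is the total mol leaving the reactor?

For E: n = n₀ − 1ξ → 247 = 550.6 − 1ξ, giving ξ = 303.6 mol.
Outlet amounts (n = n₀ + ν ξ):
  E: 550.6 − 1(303.6) = 247
  D: 0 + 1(303.6) = 303.6
Total out = 247 + 303.6 = 550.6 mol.

551 mol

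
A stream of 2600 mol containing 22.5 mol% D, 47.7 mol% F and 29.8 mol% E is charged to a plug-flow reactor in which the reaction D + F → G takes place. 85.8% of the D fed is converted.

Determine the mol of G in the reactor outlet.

D reacted = 0.858 × 585 = 501.9 mol; ν_D = −1, so ξ = 501.9/1 = 501.9 mol.
Outlet amounts (n = n₀ + ν ξ):
  D: 585 − 1(501.9) = 83.07
  F: 1240 − 1(501.9) = 738.3
  G: 0 + 1(501.9) = 501.9
  E: 774.8 (inert)

502 mol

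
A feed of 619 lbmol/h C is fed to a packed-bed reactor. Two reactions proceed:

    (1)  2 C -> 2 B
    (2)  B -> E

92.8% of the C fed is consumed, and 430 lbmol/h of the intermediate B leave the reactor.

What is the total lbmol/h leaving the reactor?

Conversion of C: C consumed = 2ξ₁ = 0.928 × 619 → ξ₁ = 287.2 lbmol/h.
B balance: n_B = 0 + 2ξ₁ − 1ξ₂ = 430 → ξ₂ = (2·287.2 − 430)/1 = 144.4 lbmol/h.
Outlet amounts (n = n₀ + Σ ν·ξ):
  C: 619 − 2(287.2) = 44.57
  B: 0 + 2(287.2) − 1(144.4) = 430
  E: 0 + 1(144.4) = 144.4
Total out = 44.57 + 430 + 144.4 = 619 lbmol/h.

619 lbmol/h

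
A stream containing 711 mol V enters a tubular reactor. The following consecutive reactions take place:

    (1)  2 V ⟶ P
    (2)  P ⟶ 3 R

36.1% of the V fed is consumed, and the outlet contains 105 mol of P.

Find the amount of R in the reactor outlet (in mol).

70 mol

Conversion of V: V consumed = 2ξ₁ = 0.361 × 711 → ξ₁ = 128.3 mol.
P balance: n_P = 0 + 1ξ₁ − 1ξ₂ = 105 → ξ₂ = (1·128.3 − 105)/1 = 23.34 mol.
Outlet amounts (n = n₀ + Σ ν·ξ):
  V: 711 − 2(128.3) = 454.3
  P: 0 + 1(128.3) − 1(23.34) = 105
  R: 0 + 3(23.34) = 70.01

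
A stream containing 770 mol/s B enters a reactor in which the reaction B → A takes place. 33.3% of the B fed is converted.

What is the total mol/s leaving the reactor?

770 mol/s

B reacted = 0.333 × 770 = 256.4 mol/s; ν_B = −1, so ξ = 256.4/1 = 256.4 mol/s.
Outlet amounts (n = n₀ + ν ξ):
  B: 770 − 1(256.4) = 513.6
  A: 0 + 1(256.4) = 256.4
Total out = 513.6 + 256.4 = 770 mol/s.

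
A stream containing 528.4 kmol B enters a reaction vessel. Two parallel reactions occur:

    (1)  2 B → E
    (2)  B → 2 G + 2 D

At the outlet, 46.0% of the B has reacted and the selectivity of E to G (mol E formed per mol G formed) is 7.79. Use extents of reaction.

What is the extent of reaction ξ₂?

ξ₂ = 7.56 kmol

Conversion of B: B consumed = 0.46 × 528.4 = 243.1 kmol = 2ξ₁ + 1ξ₂.
Selectivity: 1ξ₁ / (2ξ₂) = 7.79 → ξ₁ = 15.58 ξ₂.
Substitute: (2·15.58 + 1) ξ₂ = 243.1 → ξ₂ = 7.558 kmol, ξ₁ = 117.8 kmol.
Outlet amounts (n = n₀ + Σ ν·ξ):
  B: 528.4 − 2(117.8) − 1(7.558) = 285.3
  E: 0 + 1(117.8) = 117.8
  G: 0 + 2(7.558) = 15.12
  D: 0 + 2(7.558) = 15.12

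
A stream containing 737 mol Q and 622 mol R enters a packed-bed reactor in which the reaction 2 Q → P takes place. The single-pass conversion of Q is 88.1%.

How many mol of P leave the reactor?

325 mol

Q reacted = 0.881 × 737 = 649.3 mol; ν_Q = −2, so ξ = 649.3/2 = 324.6 mol.
Outlet amounts (n = n₀ + ν ξ):
  Q: 737 − 2(324.6) = 87.7
  P: 0 + 1(324.6) = 324.6
  R: 622 (inert)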